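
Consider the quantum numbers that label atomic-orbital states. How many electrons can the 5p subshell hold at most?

A subshell with l = 1 has 2l+1 = 3 orbitals, each holding 2 electrons (spin ±1/2), so 3 × 2 = 6.

6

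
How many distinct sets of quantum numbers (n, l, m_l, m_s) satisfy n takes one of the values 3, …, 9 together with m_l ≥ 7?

Count contributing orbitals for each principal shell:
n=8 → 1; n=9 → 3.
Orbitals: 1 + 3 = 4. Including both spin states (m_s = ±1/2) gives 2 × 4 = 8 states.

8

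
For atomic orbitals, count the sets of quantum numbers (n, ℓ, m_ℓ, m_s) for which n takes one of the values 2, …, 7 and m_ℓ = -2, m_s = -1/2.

Work shell by shell — for each n, count the (ℓ, m_ℓ) pairs that satisfy m_ℓ = -2:
n=3 → 1; n=4 → 2; n=5 → 3; n=6 → 4; n=7 → 5.
Orbitals: 1 + 2 + 3 + 4 + 5 = 15. With m_s fixed to -1/2 there is one state per orbital, so 15 states.

15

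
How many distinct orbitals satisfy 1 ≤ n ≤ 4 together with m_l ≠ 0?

Work shell by shell — for each n, count the (l, m_l) pairs that satisfy m_l ≠ 0:
n=2 → 2; n=3 → 6; n=4 → 12.
Total orbitals: 2 + 6 + 12 = 20.

20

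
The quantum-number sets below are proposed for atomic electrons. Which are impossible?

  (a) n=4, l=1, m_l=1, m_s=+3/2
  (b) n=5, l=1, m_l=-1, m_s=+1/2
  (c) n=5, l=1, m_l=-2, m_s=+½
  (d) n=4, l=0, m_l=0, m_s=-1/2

(a) and (c)

(a) has m_s = +3/2, but an electron's spin must be ±1/2.
(c) has |m_l| = 2 > l = 1, violating −l ≤ m_l ≤ l.
The remaining sets (b), (d) satisfy all four rules.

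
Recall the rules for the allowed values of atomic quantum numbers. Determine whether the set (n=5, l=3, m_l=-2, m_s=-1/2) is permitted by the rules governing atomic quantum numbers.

n = 5 is a positive integer. l = 3 satisfies 0 ≤ l ≤ n−1 = 4. m_l = -2 lies in the range −l … +l (here −3 … 3). m_s = -1/2 is one of ±1/2.
All four constraints are satisfied.

Valid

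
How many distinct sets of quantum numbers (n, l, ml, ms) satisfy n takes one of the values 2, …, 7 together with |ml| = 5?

Per-shell orbital counts meeting the constraint:
n=6 → 2; n=7 → 4.
Orbitals: 2 + 4 = 6. Including both spin states (ms = ±1/2) gives 2 × 6 = 12 states.

12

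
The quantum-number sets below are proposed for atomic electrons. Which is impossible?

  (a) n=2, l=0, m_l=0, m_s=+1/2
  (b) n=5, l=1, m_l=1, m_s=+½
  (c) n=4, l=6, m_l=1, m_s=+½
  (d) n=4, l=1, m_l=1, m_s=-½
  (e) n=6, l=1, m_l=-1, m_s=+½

(c)

(c) has l = 6 ≥ n = 4, violating 0 ≤ l ≤ n−1.
The remaining sets (a), (b), (d), (e) satisfy all four rules.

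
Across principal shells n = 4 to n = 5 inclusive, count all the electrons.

82

Shell n has n² orbitals: 4²=16 + 5²=25 = 41 orbitals.
Two spin states per orbital: 2 × 41 = 82 electrons.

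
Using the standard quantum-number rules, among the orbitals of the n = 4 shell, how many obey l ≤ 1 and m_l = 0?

2

For n = 4, l ranges over 0 … 3.
The (l, m_l) pairs meeting l ≤ 1 and m_l = 0 give: l=0 → 1; l=1 → 1.
Total orbitals: 1 + 1 = 2.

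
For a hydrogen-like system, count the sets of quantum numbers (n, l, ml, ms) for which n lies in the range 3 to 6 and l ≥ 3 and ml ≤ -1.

Go shell by shell, enumerating (l, ml) with l ≥ 3 and ml ≤ -1:
n=4 → 3; n=5 → 7; n=6 → 12.
Orbitals: 3 + 7 + 12 = 22. Including both spin states (ms = ±1/2) gives 2 × 22 = 44 states.

44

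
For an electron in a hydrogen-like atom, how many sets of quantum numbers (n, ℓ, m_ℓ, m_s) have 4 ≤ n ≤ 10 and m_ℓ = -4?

Work shell by shell — for each n, count the (ℓ, m_ℓ) pairs that satisfy m_ℓ = -4:
n=5 → 1; n=6 → 2; n=7 → 3; n=8 → 4; n=9 → 5; n=10 → 6.
Orbitals: 1 + 2 + 3 + 4 + 5 + 6 = 21. Including both spin states (m_s = ±1/2) gives 2 × 21 = 42 states.

42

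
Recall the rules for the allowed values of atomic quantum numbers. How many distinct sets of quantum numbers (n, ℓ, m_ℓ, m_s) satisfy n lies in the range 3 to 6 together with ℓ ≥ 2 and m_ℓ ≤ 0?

Go shell by shell, enumerating (ℓ, m_ℓ) with ℓ ≥ 2 and m_ℓ ≤ 0:
n=3 → 3; n=4 → 7; n=5 → 12; n=6 → 18.
Orbitals: 3 + 7 + 12 + 18 = 40. Including both spin states (m_s = ±1/2) gives 2 × 40 = 80 states.

80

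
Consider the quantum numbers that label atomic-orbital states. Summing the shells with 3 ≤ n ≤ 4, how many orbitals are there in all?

25

Shell n has n² orbitals: 3²=9 + 4²=16 = 25 orbitals.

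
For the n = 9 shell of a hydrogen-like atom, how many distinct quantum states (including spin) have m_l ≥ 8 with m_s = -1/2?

1

The n = 9 shell has l = 0 through 8; check each.
Per l-value: l=8 → 1.
Orbitals: 1. With m_s fixed to a single value there is one state per orbital, giving 1 state.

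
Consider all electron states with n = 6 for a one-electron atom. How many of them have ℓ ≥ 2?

64

Contributions: ℓ=2 → 5; ℓ=3 → 7; ℓ=4 → 9; ℓ=5 → 11.
Orbitals: 5 + 7 + 9 + 11 = 32. Each orbital carries two spin states, so 32 × 2 = 64 states.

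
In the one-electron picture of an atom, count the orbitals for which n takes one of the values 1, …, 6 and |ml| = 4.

6

For each n in the range, tally the orbitals obeying |ml| = 4:
n=5 → 2; n=6 → 4.
Total orbitals: 2 + 4 = 6.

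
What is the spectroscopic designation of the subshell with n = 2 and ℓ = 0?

ℓ = 0 corresponds to the letter 's', so the subshell is 2s.

2s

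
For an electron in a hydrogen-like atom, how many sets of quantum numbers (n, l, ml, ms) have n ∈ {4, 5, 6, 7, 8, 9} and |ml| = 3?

84

Count contributing orbitals for each principal shell:
n=4 → 2; n=5 → 4; n=6 → 6; n=7 → 8; n=8 → 10; n=9 → 12.
Orbitals: 2 + 4 + 6 + 8 + 10 + 12 = 42. Including both spin states (ms = ±1/2) gives 2 × 42 = 84 states.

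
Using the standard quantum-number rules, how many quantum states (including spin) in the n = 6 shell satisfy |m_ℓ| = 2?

The n = 6 shell has ℓ = 0 through 5; check each.
Per ℓ-value: ℓ=2 → 2; ℓ=3 → 2; ℓ=4 → 2; ℓ=5 → 2.
Orbitals: 2 + 2 + 2 + 2 = 8. Each orbital carries two spin states, so 8 × 2 = 16 states.

16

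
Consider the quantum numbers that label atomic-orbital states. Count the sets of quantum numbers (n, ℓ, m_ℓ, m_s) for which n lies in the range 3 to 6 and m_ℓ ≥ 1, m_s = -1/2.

Work shell by shell — for each n, count the (ℓ, m_ℓ) pairs that satisfy m_ℓ ≥ 1:
n=3 → 3; n=4 → 6; n=5 → 10; n=6 → 15.
Orbitals: 3 + 6 + 10 + 15 = 34. With m_s fixed to -1/2 there is one state per orbital, so 34 states.

34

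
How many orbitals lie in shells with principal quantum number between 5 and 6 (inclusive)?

Shell n has n² orbitals: 5²=25 + 6²=36 = 61 orbitals.

61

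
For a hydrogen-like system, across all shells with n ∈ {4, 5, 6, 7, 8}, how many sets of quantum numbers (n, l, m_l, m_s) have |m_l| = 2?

Count contributing orbitals for each principal shell:
n=4 → 4; n=5 → 6; n=6 → 8; n=7 → 10; n=8 → 12.
Orbitals: 4 + 6 + 8 + 10 + 12 = 40. Including both spin states (m_s = ±1/2) gives 2 × 40 = 80 states.

80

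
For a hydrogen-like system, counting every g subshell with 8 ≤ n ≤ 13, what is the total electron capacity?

A g subshell (l = 4) exists for every n ≥ 5, so shells n = 8, 9, 10, 11, 12, 13 each contribute one — 6 subshells.
Since each g subshell holds 2(2·4+1) = 18 electrons, the total is 6 × 18 = 108.

108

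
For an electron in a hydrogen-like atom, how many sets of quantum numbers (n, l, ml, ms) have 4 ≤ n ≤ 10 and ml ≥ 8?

Count contributing orbitals for each principal shell:
n=9 → 1; n=10 → 3.
Orbitals: 1 + 3 = 4. Including both spin states (ms = ±1/2) gives 2 × 4 = 8 states.

8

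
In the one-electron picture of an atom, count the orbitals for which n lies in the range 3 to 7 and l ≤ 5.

122

Work shell by shell — for each n, count the (l, m_l) pairs that satisfy l ≤ 5:
n=3 → 9; n=4 → 16; n=5 → 25; n=6 → 36; n=7 → 36.
Total orbitals: 9 + 16 + 25 + 36 + 36 = 122.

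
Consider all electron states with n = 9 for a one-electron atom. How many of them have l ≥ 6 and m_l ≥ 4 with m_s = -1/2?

The n = 9 shell has l = 0 through 8; check each.
Per l-value: l=6 → 3; l=7 → 4; l=8 → 5.
Orbitals: 3 + 4 + 5 = 12. With m_s fixed to a single value there is one state per orbital, giving 12 states.

12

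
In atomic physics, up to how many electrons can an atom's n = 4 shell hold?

32

A shell holds 2n² electrons: 2 × 4² = 2 × 16 = 32.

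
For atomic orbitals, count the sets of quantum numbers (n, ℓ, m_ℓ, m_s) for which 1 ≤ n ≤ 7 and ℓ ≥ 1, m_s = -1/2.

Per-shell orbital counts meeting the constraint:
n=2 → 3; n=3 → 8; n=4 → 15; n=5 → 24; n=6 → 35; n=7 → 48.
Orbitals: 3 + 8 + 15 + 24 + 35 + 48 = 133. With m_s fixed to -1/2 there is one state per orbital, so 133 states.

133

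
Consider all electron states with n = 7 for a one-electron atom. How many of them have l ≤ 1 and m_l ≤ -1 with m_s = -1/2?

1

The n = 7 shell has l = 0 through 6; check each.
Contributions: l=1 → 1.
Orbitals: 1. With m_s fixed to a single value there is one state per orbital, giving 1 state.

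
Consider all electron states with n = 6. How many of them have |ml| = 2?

Per l-value: l=2 → 2; l=3 → 2; l=4 → 2; l=5 → 2.
Orbitals: 2 + 2 + 2 + 2 = 8. Each orbital carries two spin states, so 8 × 2 = 16 states.

16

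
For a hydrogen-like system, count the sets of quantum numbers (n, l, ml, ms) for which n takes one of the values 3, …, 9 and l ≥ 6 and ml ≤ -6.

20

Treat each shell separately and count matching orbitals:
n=7 → 1; n=8 → 3; n=9 → 6.
Orbitals: 1 + 3 + 6 = 10. Including both spin states (ms = ±1/2) gives 2 × 10 = 20 states.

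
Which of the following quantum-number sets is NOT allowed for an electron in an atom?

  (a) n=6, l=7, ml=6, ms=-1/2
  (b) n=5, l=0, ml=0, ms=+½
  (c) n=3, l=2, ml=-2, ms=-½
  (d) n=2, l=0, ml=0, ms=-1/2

(a) has l = 7 ≥ n = 6, violating 0 ≤ l ≤ n−1.
The remaining sets (b), (c), (d) satisfy all four rules.

(a)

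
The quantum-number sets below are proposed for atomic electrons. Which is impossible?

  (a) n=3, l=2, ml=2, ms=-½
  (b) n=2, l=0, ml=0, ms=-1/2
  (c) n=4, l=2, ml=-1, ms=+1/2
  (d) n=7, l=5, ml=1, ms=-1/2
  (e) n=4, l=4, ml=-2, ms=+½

(e) has l = 4 ≥ n = 4, violating 0 ≤ l ≤ n−1.
The remaining sets (a), (b), (c), (d) satisfy all four rules.

(e)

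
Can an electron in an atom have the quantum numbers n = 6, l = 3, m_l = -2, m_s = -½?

Allowed

n = 6 is a positive integer. l = 3 satisfies 0 ≤ l ≤ n−1 = 5. m_l = -2 lies in the range −l … +l (here −3 … 3). m_s = -1/2 is one of ±1/2.
All four constraints are satisfied.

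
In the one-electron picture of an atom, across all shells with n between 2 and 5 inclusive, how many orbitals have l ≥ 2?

38

Treat each shell separately and count matching orbitals:
n=3 → 5; n=4 → 12; n=5 → 21.
Total orbitals: 5 + 12 + 21 = 38.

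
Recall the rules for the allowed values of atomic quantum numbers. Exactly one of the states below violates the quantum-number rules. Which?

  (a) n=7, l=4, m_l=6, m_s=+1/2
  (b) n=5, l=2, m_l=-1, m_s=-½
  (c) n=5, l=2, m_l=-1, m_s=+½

(a) has |m_l| = 6 > l = 4, violating −l ≤ m_l ≤ l.
The remaining sets (b), (c) satisfy all four rules.

(a)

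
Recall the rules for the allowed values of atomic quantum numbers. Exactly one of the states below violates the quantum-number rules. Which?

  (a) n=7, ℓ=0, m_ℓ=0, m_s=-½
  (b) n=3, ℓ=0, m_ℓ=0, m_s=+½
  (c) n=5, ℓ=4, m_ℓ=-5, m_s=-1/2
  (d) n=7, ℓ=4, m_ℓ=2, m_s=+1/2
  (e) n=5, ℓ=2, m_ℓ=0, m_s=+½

(c)

(c) has |m_ℓ| = 5 > ℓ = 4, violating −ℓ ≤ m_ℓ ≤ ℓ.
The remaining sets (a), (b), (d), (e) satisfy all four rules.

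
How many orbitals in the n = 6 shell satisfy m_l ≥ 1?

For n = 6, l ranges over 0 … 5.
Orbitals with m_l ≥ 1, by l: l=1 → 1; l=2 → 2; l=3 → 3; l=4 → 4; l=5 → 5.
Total orbitals: 1 + 2 + 3 + 4 + 5 = 15.

15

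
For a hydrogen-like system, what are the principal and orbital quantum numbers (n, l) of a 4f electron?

n = 4, l = 3

The leading integer gives n = 4; the letter 'f' means l = 3.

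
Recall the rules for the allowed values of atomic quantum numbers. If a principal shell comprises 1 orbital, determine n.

n² = 1 ⇒ n = 1.

n = 1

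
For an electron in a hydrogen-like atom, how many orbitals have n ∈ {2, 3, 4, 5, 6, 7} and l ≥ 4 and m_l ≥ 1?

28

Count contributing orbitals for each principal shell:
n=5 → 4; n=6 → 9; n=7 → 15.
Total orbitals: 4 + 9 + 15 = 28.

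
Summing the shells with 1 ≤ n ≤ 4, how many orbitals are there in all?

Shell n has n² orbitals: 1²=1 + 2²=4 + 3²=9 + 4²=16 = 30 orbitals.

30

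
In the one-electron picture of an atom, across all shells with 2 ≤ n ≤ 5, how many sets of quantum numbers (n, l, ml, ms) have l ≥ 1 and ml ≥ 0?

60

Per-shell orbital counts meeting the constraint:
n=2 → 2; n=3 → 5; n=4 → 9; n=5 → 14.
Orbitals: 2 + 5 + 9 + 14 = 30. Including both spin states (ms = ±1/2) gives 2 × 30 = 60 states.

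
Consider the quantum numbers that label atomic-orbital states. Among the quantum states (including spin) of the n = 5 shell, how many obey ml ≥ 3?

6

Orbitals with ml ≥ 3, by l: l=3 → 1; l=4 → 2.
Orbitals: 1 + 2 = 3. Each orbital carries two spin states, so 3 × 2 = 6 states.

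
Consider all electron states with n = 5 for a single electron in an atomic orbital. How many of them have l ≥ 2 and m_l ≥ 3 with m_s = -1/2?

With n = 5 the allowed l are 0, 1, …, 4.
Per l-value: l=3 → 1; l=4 → 2.
Orbitals: 1 + 2 = 3. With m_s fixed to a single value there is one state per orbital, giving 3 states.

3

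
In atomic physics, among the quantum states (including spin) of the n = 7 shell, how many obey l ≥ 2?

With n = 7 the allowed l are 0, 1, …, 6.
Per l-value: l=2 → 5; l=3 → 7; l=4 → 9; l=5 → 11; l=6 → 13.
Orbitals: 5 + 7 + 9 + 11 + 13 = 45. Each orbital carries two spin states, so 45 × 2 = 90 states.

90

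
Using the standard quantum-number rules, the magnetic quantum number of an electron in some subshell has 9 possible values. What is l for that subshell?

m_l ranges over 2l+1 integers, so 2l+1 = 9 ⇒ l = 4.

l = 4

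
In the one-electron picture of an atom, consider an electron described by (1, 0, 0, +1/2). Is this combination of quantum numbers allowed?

Valid

n = 1 is a positive integer. l = 0 satisfies 0 ≤ l ≤ n−1 = 0. ml = 0 lies in the range −l … +l (here 0). ms = +1/2 is one of ±1/2.
All four constraints are satisfied.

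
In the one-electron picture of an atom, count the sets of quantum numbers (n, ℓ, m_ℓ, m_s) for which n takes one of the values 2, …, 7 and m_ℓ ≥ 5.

For each n in the range, tally the orbitals obeying m_ℓ ≥ 5:
n=6 → 1; n=7 → 3.
Orbitals: 1 + 3 = 4. Including both spin states (m_s = ±1/2) gives 2 × 4 = 8 states.

8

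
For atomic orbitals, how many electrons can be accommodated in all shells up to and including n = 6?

182

Total orbitals = 1² + 2² + 3² + 4² + 5² + 6² = 91. Doubling for spin gives 182 electrons.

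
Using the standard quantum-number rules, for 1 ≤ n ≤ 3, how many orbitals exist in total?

Total orbitals = 1² + 2² + 3² = 14.

14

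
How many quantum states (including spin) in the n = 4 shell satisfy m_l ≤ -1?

12

Per l-value: l=1 → 1; l=2 → 2; l=3 → 3.
Orbitals: 1 + 2 + 3 = 6. Each orbital carries two spin states, so 6 × 2 = 12 states.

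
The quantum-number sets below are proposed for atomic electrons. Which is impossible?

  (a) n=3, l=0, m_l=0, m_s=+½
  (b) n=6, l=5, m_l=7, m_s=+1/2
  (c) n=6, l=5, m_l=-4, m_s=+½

(b)

(b) has |m_l| = 7 > l = 5, violating −l ≤ m_l ≤ l.
The remaining sets (a), (c) satisfy all four rules.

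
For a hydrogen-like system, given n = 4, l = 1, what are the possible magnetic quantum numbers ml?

-1, 0, 1

ml takes every integer from −l to +l. With l = 1 that gives the 3 values -1, 0, 1.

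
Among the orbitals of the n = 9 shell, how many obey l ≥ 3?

Orbitals with l ≥ 3, by l: l=3 → 7; l=4 → 9; l=5 → 11; l=6 → 13; l=7 → 15; l=8 → 17.
Total orbitals: 7 + 9 + 11 + 13 + 15 + 17 = 72.

72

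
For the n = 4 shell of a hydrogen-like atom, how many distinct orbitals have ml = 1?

3

The n = 4 shell has l = 0 through 3; check each.
The (l, ml) pairs meeting ml = 1 give: l=1 → 1; l=2 → 1; l=3 → 1.
Total orbitals: 1 + 1 + 1 = 3.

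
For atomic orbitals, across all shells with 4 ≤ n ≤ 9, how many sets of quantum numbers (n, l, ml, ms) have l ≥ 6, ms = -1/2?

86

Go shell by shell, enumerating (l, ml) with l ≥ 6:
n=7 → 13; n=8 → 28; n=9 → 45.
Orbitals: 13 + 28 + 45 = 86. With ms fixed to -1/2 there is one state per orbital, so 86 states.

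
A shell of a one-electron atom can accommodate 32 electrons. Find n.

2n² = 32 ⇒ n² = 16 ⇒ n = 4.

n = 4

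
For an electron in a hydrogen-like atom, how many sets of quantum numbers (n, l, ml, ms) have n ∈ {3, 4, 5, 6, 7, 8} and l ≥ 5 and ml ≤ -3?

44

For each n in the range, tally the orbitals obeying l ≥ 5 and ml ≤ -3:
n=6 → 3; n=7 → 7; n=8 → 12.
Orbitals: 3 + 7 + 12 = 22. Including both spin states (ms = ±1/2) gives 2 × 22 = 44 states.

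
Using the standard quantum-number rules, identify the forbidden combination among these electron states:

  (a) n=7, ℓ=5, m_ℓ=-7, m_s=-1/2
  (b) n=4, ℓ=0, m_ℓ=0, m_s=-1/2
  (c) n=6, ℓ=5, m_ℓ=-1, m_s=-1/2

(a) has |m_ℓ| = 7 > ℓ = 5, violating −ℓ ≤ m_ℓ ≤ ℓ.
The remaining sets (b), (c) satisfy all four rules.

(a)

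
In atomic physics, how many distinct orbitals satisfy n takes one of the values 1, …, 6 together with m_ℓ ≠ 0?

70

Treat each shell separately and count matching orbitals:
n=2 → 2; n=3 → 6; n=4 → 12; n=5 → 20; n=6 → 30.
Total orbitals: 2 + 6 + 12 + 20 + 30 = 70.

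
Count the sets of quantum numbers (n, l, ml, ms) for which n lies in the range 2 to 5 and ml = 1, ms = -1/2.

Per-shell orbital counts meeting the constraint:
n=2 → 1; n=3 → 2; n=4 → 3; n=5 → 4.
Orbitals: 1 + 2 + 3 + 4 = 10. With ms fixed to -1/2 there is one state per orbital, so 10 states.

10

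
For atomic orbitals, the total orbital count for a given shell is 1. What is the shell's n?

n² = 1 ⇒ n = 1.

n = 1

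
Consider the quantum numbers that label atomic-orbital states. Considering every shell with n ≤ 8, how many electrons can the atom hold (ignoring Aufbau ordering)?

408

Total orbitals = 1² + 2² + 3² + 4² + 5² + 6² + 7² + 8² = 204. Doubling for spin gives 408 electrons.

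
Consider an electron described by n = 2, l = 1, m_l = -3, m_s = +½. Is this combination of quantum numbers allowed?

The magnetic quantum number must satisfy −l ≤ m_l ≤ l. With l = 1, m_l can only be -1, 0, 1, so m_l = -3 is forbidden.

Invalid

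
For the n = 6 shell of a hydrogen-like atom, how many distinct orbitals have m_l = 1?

5

With n = 6 the allowed l are 0, 1, …, 5.
Contributions: l=1 → 1; l=2 → 1; l=3 → 1; l=4 → 1; l=5 → 1.
Total orbitals: 1 + 1 + 1 + 1 + 1 = 5.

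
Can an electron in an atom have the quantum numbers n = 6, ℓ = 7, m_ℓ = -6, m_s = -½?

The orbital quantum number must satisfy 0 ≤ ℓ ≤ n−1. With n = 6 the allowed ℓ values are 0, 1, 2, 3, 4, 5, so ℓ = 7 is out of range.

Not allowed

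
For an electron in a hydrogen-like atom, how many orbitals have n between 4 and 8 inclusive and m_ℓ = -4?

Work shell by shell — for each n, count the (ℓ, m_ℓ) pairs that satisfy m_ℓ = -4:
n=5 → 1; n=6 → 2; n=7 → 3; n=8 → 4.
Total orbitals: 1 + 2 + 3 + 4 = 10.

10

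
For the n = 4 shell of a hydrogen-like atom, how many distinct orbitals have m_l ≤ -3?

1

For n = 4, l ranges over 0 … 3.
The (l, m_l) pairs meeting m_l ≤ -3 give: l=3 → 1.
Total orbitals: 1.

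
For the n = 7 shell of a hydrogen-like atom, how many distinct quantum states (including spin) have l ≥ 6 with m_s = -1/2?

Orbitals with l ≥ 6, by l: l=6 → 13.
Orbitals: 13. With m_s fixed to a single value there is one state per orbital, giving 13 states.

13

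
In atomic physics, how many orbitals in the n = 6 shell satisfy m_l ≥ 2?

Contributions: l=2 → 1; l=3 → 2; l=4 → 3; l=5 → 4.
Total orbitals: 1 + 2 + 3 + 4 = 10.

10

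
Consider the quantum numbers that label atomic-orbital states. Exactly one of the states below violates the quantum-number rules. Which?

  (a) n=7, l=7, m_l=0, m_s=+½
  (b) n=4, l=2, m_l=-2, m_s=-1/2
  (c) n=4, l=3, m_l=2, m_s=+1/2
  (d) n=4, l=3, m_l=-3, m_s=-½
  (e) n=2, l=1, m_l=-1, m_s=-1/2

(a)

(a) has l = 7 ≥ n = 7, violating 0 ≤ l ≤ n−1.
The remaining sets (b), (c), (d), (e) satisfy all four rules.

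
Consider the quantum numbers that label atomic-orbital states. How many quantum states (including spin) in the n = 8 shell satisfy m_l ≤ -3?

Per l-value: l=3 → 1; l=4 → 2; l=5 → 3; l=6 → 4; l=7 → 5.
Orbitals: 1 + 2 + 3 + 4 + 5 = 15. Each orbital carries two spin states, so 15 × 2 = 30 states.

30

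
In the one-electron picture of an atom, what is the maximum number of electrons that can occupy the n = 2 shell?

8

A shell holds 2n² electrons: 2 × 2² = 2 × 4 = 8.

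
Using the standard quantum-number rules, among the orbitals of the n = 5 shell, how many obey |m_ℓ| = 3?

4

The n = 5 shell has ℓ = 0 through 4; check each.
Contributions: ℓ=3 → 2; ℓ=4 → 2.
Total orbitals: 2 + 2 = 4.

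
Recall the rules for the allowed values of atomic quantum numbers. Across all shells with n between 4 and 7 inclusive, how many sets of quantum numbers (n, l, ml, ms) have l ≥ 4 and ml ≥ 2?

44

Count contributing orbitals for each principal shell:
n=5 → 3; n=6 → 7; n=7 → 12.
Orbitals: 3 + 7 + 12 = 22. Including both spin states (ms = ±1/2) gives 2 × 22 = 44 states.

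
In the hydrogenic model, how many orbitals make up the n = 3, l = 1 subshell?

3

A subshell has 2l+1 orbitals; with l = 1, that's 3.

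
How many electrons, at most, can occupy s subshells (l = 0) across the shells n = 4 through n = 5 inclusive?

An s subshell (l = 0) exists for every n ≥ 1, so shells n = 4, 5 each contribute one — 2 subshells.
Since each s subshell holds 2(2·0+1) = 2 electrons, the total is 2 × 2 = 4.

4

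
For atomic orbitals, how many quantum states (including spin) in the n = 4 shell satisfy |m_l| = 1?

12

Orbitals with |m_l| = 1, by l: l=1 → 2; l=2 → 2; l=3 → 2.
Orbitals: 2 + 2 + 2 = 6. Each orbital carries two spin states, so 6 × 2 = 12 states.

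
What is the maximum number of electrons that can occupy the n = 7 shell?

A shell holds 2n² electrons: 2 × 7² = 2 × 49 = 98.

98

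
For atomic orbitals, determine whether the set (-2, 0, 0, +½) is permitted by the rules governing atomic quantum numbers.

The principal quantum number must be a positive integer (n ≥ 1), but here n = -2.

No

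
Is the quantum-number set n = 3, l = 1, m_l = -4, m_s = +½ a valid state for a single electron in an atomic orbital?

No

The magnetic quantum number must satisfy −l ≤ m_l ≤ l. With l = 1, m_l can only be -1, 0, 1, so m_l = -4 is forbidden.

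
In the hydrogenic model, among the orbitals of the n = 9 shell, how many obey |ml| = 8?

2

With n = 9 the allowed l are 0, 1, …, 8.
The (l, ml) pairs meeting |ml| = 8 give: l=8 → 2.
Total orbitals: 2.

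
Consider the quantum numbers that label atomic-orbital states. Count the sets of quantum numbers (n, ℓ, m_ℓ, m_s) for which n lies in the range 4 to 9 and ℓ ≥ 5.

Go shell by shell, enumerating (ℓ, m_ℓ) with ℓ ≥ 5:
n=6 → 11; n=7 → 24; n=8 → 39; n=9 → 56.
Orbitals: 11 + 24 + 39 + 56 = 130. Including both spin states (m_s = ±1/2) gives 2 × 130 = 260 states.

260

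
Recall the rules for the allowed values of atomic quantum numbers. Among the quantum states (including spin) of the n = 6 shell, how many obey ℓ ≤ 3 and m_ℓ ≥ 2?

6

Go through ℓ = 0, …, 5 (the values permitted for n = 6).
Contributions: ℓ=2 → 1; ℓ=3 → 2.
Orbitals: 1 + 2 = 3. Each orbital carries two spin states, so 3 × 2 = 6 states.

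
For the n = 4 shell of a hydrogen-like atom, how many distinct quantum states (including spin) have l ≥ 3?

14

For n = 4, l ranges over 0 … 3.
The (l, ml) pairs meeting l ≥ 3 give: l=3 → 7.
Orbitals: 7. Each orbital carries two spin states, so 7 × 2 = 14 states.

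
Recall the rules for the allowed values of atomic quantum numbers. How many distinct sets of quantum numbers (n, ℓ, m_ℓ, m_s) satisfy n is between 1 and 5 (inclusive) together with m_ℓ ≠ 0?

80

Count contributing orbitals for each principal shell:
n=2 → 2; n=3 → 6; n=4 → 12; n=5 → 20.
Orbitals: 2 + 6 + 12 + 20 = 40. Including both spin states (m_s = ±1/2) gives 2 × 40 = 80 states.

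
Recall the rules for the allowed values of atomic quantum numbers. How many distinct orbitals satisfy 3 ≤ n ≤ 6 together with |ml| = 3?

Go shell by shell, enumerating (l, ml) with |ml| = 3:
n=4 → 2; n=5 → 4; n=6 → 6.
Total orbitals: 2 + 4 + 6 = 12.

12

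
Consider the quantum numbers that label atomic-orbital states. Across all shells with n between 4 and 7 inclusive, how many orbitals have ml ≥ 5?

Work shell by shell — for each n, count the (l, ml) pairs that satisfy ml ≥ 5:
n=6 → 1; n=7 → 3.
Total orbitals: 1 + 3 = 4.

4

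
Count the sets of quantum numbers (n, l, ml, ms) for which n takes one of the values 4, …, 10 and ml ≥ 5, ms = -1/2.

35

Work shell by shell — for each n, count the (l, ml) pairs that satisfy ml ≥ 5:
n=6 → 1; n=7 → 3; n=8 → 6; n=9 → 10; n=10 → 15.
Orbitals: 1 + 3 + 6 + 10 + 15 = 35. With ms fixed to -1/2 there is one state per orbital, so 35 states.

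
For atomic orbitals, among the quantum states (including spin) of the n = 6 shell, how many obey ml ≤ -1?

The (l, ml) pairs meeting ml ≤ -1 give: l=1 → 1; l=2 → 2; l=3 → 3; l=4 → 4; l=5 → 5.
Orbitals: 1 + 2 + 3 + 4 + 5 = 15. Each orbital carries two spin states, so 15 × 2 = 30 states.

30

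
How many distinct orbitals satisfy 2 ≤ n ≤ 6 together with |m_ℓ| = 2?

Per-shell orbital counts meeting the constraint:
n=3 → 2; n=4 → 4; n=5 → 6; n=6 → 8.
Total orbitals: 2 + 4 + 6 + 8 = 20.

20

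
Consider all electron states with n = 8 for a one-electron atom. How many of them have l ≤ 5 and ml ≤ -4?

6

Go through l = 0, …, 7 (the values permitted for n = 8).
Orbitals with l ≤ 5 and ml ≤ -4, by l: l=4 → 1; l=5 → 2.
Orbitals: 1 + 2 = 3. Each orbital carries two spin states, so 3 × 2 = 6 states.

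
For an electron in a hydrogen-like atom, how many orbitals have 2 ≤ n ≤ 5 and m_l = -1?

10

Per-shell orbital counts meeting the constraint:
n=2 → 1; n=3 → 2; n=4 → 3; n=5 → 4.
Total orbitals: 1 + 2 + 3 + 4 = 10.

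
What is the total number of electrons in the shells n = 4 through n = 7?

Shell n has n² orbitals: 4²=16 + 5²=25 + 6²=36 + 7²=49 = 126 orbitals.
Two spin states per orbital: 2 × 126 = 252 electrons.

252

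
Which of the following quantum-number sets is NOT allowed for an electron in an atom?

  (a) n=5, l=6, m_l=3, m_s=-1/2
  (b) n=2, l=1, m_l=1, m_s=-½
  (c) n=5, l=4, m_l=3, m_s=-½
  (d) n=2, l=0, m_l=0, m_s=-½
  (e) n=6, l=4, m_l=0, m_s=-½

(a) has l = 6 ≥ n = 5, violating 0 ≤ l ≤ n−1.
The remaining sets (b), (c), (d), (e) satisfy all four rules.

(a)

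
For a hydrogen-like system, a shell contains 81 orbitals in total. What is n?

n² = 81 ⇒ n = 9.

n = 9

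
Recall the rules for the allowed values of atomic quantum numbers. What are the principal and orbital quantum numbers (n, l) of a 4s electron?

The leading integer gives n = 4; the letter 's' means l = 0.

n = 4, l = 0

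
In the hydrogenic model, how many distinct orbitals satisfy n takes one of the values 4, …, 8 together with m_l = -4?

10

Per-shell orbital counts meeting the constraint:
n=5 → 1; n=6 → 2; n=7 → 3; n=8 → 4.
Total orbitals: 1 + 2 + 3 + 4 = 10.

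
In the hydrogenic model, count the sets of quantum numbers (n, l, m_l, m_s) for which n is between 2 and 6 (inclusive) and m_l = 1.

Per-shell orbital counts meeting the constraint:
n=2 → 1; n=3 → 2; n=4 → 3; n=5 → 4; n=6 → 5.
Orbitals: 1 + 2 + 3 + 4 + 5 = 15. Including both spin states (m_s = ±1/2) gives 2 × 15 = 30 states.

30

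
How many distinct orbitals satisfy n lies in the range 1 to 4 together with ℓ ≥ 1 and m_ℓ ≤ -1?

10

Per-shell orbital counts meeting the constraint:
n=2 → 1; n=3 → 3; n=4 → 6.
Total orbitals: 1 + 3 + 6 = 10.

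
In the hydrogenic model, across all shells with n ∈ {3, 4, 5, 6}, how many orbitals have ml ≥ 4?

Work shell by shell — for each n, count the (l, ml) pairs that satisfy ml ≥ 4:
n=5 → 1; n=6 → 3.
Total orbitals: 1 + 3 = 4.

4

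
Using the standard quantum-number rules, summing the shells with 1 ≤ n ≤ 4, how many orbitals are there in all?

Shell n has n² orbitals: 1²=1 + 2²=4 + 3²=9 + 4²=16 = 30 orbitals.

30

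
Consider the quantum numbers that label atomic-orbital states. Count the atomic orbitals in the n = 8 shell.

64

The n = 8 shell contains n² = 8² = 64 orbitals.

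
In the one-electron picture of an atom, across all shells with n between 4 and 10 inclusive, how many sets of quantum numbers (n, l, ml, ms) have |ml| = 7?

Per-shell orbital counts meeting the constraint:
n=8 → 2; n=9 → 4; n=10 → 6.
Orbitals: 2 + 4 + 6 = 12. Including both spin states (ms = ±1/2) gives 2 × 12 = 24 states.

24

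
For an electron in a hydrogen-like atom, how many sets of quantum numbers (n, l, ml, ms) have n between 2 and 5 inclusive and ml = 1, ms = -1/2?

10

Count contributing orbitals for each principal shell:
n=2 → 1; n=3 → 2; n=4 → 3; n=5 → 4.
Orbitals: 1 + 2 + 3 + 4 = 10. With ms fixed to -1/2 there is one state per orbital, so 10 states.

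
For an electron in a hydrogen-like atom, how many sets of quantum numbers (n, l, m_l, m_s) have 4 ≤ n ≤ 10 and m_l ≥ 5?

70

Count contributing orbitals for each principal shell:
n=6 → 1; n=7 → 3; n=8 → 6; n=9 → 10; n=10 → 15.
Orbitals: 1 + 3 + 6 + 10 + 15 = 35. Including both spin states (m_s = ±1/2) gives 2 × 35 = 70 states.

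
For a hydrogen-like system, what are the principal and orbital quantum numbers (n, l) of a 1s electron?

The leading integer gives n = 1; the letter 's' means l = 0.

n = 1, l = 0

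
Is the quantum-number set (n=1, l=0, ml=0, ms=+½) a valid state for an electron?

n = 1 is a positive integer. l = 0 satisfies 0 ≤ l ≤ n−1 = 0. ml = 0 lies in the range −l … +l (here 0). ms = +1/2 is one of ±1/2.
All four constraints are satisfied.

Valid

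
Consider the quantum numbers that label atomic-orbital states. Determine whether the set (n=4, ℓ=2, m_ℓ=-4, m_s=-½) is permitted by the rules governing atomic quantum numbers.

Not allowed

The magnetic quantum number must satisfy −ℓ ≤ m_ℓ ≤ ℓ. With ℓ = 2, m_ℓ can only be -2, -1, 0, 1, 2, so m_ℓ = -4 is forbidden.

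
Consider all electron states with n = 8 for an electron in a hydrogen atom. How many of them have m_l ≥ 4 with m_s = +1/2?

10

With n = 8 the allowed l are 0, 1, …, 7.
The (l, m_l) pairs meeting m_l ≥ 4 give: l=4 → 1; l=5 → 2; l=6 → 3; l=7 → 4.
Orbitals: 1 + 2 + 3 + 4 = 10. With m_s fixed to a single value there is one state per orbital, giving 10 states.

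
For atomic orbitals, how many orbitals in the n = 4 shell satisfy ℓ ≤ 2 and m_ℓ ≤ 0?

Contributions: ℓ=0 → 1; ℓ=1 → 2; ℓ=2 → 3.
Total orbitals: 1 + 2 + 3 = 6.

6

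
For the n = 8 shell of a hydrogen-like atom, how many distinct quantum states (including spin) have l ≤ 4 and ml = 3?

Go through l = 0, …, 7 (the values permitted for n = 8).
Per l-value: l=3 → 1; l=4 → 1.
Orbitals: 1 + 1 = 2. Each orbital carries two spin states, so 2 × 2 = 4 states.

4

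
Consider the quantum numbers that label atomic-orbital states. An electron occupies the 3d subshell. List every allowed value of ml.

-2, -1, 0, 1, 2

The 3d subshell has l = 2, and ml takes every integer from −l to +l. With l = 2 that gives the 5 values -2, -1, 0, 1, 2.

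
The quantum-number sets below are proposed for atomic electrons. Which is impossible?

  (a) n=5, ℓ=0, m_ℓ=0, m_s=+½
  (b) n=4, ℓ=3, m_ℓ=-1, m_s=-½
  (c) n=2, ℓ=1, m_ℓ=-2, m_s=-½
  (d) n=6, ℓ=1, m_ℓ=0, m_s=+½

(c)

(c) has |m_ℓ| = 2 > ℓ = 1, violating −ℓ ≤ m_ℓ ≤ ℓ.
The remaining sets (a), (b), (d) satisfy all four rules.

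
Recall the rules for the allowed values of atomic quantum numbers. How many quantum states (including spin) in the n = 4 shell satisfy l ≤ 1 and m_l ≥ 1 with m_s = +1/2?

1

With n = 4 the allowed l are 0, 1, …, 3.
Contributions: l=1 → 1.
Orbitals: 1. With m_s fixed to a single value there is one state per orbital, giving 1 state.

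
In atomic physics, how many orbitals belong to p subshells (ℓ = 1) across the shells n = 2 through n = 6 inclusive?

A p subshell (ℓ = 1) exists for every n ≥ 2, so shells n = 2, 3, 4, 5, 6 each contribute one — 5 subshells.
Since each p subshell has 2·1+1 = 3 orbitals, the total is 5 × 3 = 15.

15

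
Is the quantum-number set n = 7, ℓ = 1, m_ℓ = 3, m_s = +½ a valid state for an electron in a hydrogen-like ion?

The magnetic quantum number must satisfy −ℓ ≤ m_ℓ ≤ ℓ. With ℓ = 1, m_ℓ can only be -1, 0, 1, so m_ℓ = 3 is forbidden.

Not allowed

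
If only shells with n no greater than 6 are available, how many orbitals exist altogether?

Total orbitals = 1² + 2² + 3² + 4² + 5² + 6² = 91.

91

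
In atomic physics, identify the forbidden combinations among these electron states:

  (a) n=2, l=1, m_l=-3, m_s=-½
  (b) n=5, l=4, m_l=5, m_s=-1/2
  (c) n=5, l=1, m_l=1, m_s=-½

(a) and (b)

(a) has |m_l| = 3 > l = 1, violating −l ≤ m_l ≤ l.
(b) has |m_l| = 5 > l = 4, violating −l ≤ m_l ≤ l.
The remaining set (c) satisfies all four rules.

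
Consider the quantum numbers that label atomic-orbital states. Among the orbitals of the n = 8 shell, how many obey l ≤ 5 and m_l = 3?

Go through l = 0, …, 7 (the values permitted for n = 8).
Per l-value: l=3 → 1; l=4 → 1; l=5 → 1.
Total orbitals: 1 + 1 + 1 = 3.

3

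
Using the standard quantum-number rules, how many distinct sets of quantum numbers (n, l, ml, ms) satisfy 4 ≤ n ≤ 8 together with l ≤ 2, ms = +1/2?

45

Go shell by shell, enumerating (l, ml) with l ≤ 2:
n=4 → 9; n=5 → 9; n=6 → 9; n=7 → 9; n=8 → 9.
Orbitals: 9 + 9 + 9 + 9 + 9 = 45. With ms fixed to +1/2 there is one state per orbital, so 45 states.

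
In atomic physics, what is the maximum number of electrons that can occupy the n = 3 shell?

18

A shell holds 2n² electrons: 2 × 3² = 2 × 9 = 18.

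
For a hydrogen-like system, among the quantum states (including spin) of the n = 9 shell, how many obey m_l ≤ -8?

Go through l = 0, …, 8 (the values permitted for n = 9).
Per l-value: l=8 → 1.
Orbitals: 1. Each orbital carries two spin states, so 1 × 2 = 2 states.

2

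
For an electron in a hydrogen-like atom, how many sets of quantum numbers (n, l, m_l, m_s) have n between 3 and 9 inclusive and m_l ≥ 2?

168

Work shell by shell — for each n, count the (l, m_l) pairs that satisfy m_l ≥ 2:
n=3 → 1; n=4 → 3; n=5 → 6; n=6 → 10; n=7 → 15; n=8 → 21; n=9 → 28.
Orbitals: 1 + 3 + 6 + 10 + 15 + 21 + 28 = 84. Including both spin states (m_s = ±1/2) gives 2 × 84 = 168 states.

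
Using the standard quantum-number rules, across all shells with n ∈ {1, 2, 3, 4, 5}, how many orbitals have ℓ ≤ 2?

32

For each n in the range, tally the orbitals obeying ℓ ≤ 2:
n=1 → 1; n=2 → 4; n=3 → 9; n=4 → 9; n=5 → 9.
Total orbitals: 1 + 4 + 9 + 9 + 9 = 32.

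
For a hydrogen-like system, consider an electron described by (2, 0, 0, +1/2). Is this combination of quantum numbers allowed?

Valid

n = 2 is a positive integer. ℓ = 0 satisfies 0 ≤ ℓ ≤ n−1 = 1. m_ℓ = 0 lies in the range −ℓ … +ℓ (here 0). m_s = +1/2 is one of ±1/2.
All four constraints are satisfied.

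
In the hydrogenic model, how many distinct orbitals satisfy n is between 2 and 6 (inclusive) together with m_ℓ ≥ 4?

4

Go shell by shell, enumerating (ℓ, m_ℓ) with m_ℓ ≥ 4:
n=5 → 1; n=6 → 3.
Total orbitals: 1 + 3 = 4.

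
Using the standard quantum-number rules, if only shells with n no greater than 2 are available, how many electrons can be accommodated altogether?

Total orbitals = 1² + 2² = 5. Doubling for spin gives 10 electrons.

10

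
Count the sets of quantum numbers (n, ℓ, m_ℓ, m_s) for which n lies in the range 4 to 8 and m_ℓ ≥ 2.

110

Work shell by shell — for each n, count the (ℓ, m_ℓ) pairs that satisfy m_ℓ ≥ 2:
n=4 → 3; n=5 → 6; n=6 → 10; n=7 → 15; n=8 → 21.
Orbitals: 3 + 6 + 10 + 15 + 21 = 55. Including both spin states (m_s = ±1/2) gives 2 × 55 = 110 states.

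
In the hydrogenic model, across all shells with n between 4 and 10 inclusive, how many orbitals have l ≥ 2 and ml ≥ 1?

154

Go shell by shell, enumerating (l, ml) with l ≥ 2 and ml ≥ 1:
n=4 → 5; n=5 → 9; n=6 → 14; n=7 → 20; n=8 → 27; n=9 → 35; n=10 → 44.
Total orbitals: 5 + 9 + 14 + 20 + 27 + 35 + 44 = 154.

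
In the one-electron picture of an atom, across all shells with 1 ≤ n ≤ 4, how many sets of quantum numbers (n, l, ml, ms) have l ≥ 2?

Treat each shell separately and count matching orbitals:
n=3 → 5; n=4 → 12.
Orbitals: 5 + 12 = 17. Including both spin states (ms = ±1/2) gives 2 × 17 = 34 states.

34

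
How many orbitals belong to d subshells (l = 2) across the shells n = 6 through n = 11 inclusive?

30

A d subshell (l = 2) exists for every n ≥ 3, so shells n = 6, 7, 8, 9, 10, 11 each contribute one — 6 subshells.
Since each d subshell has 2·2+1 = 5 orbitals, the total is 6 × 5 = 30.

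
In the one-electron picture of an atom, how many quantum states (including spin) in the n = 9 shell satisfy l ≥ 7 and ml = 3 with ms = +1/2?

For n = 9, l ranges over 0 … 8.
Orbitals with l ≥ 7 and ml = 3, by l: l=7 → 1; l=8 → 1.
Orbitals: 1 + 1 = 2. With ms fixed to a single value there is one state per orbital, giving 2 states.

2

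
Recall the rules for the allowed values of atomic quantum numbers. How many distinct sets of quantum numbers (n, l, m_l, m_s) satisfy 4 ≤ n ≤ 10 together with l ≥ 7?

Treat each shell separately and count matching orbitals:
n=8 → 15; n=9 → 32; n=10 → 51.
Orbitals: 15 + 32 + 51 = 98. Including both spin states (m_s = ±1/2) gives 2 × 98 = 196 states.

196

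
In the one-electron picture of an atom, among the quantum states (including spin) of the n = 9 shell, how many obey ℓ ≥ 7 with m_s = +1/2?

Go through ℓ = 0, …, 8 (the values permitted for n = 9).
Per ℓ-value: ℓ=7 → 15; ℓ=8 → 17.
Orbitals: 15 + 17 = 32. With m_s fixed to a single value there is one state per orbital, giving 32 states.

32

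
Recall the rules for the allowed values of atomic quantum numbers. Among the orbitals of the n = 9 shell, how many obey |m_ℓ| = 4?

The n = 9 shell has ℓ = 0 through 8; check each.
Orbitals with |m_ℓ| = 4, by ℓ: ℓ=4 → 2; ℓ=5 → 2; ℓ=6 → 2; ℓ=7 → 2; ℓ=8 → 2.
Total orbitals: 2 + 2 + 2 + 2 + 2 = 10.

10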